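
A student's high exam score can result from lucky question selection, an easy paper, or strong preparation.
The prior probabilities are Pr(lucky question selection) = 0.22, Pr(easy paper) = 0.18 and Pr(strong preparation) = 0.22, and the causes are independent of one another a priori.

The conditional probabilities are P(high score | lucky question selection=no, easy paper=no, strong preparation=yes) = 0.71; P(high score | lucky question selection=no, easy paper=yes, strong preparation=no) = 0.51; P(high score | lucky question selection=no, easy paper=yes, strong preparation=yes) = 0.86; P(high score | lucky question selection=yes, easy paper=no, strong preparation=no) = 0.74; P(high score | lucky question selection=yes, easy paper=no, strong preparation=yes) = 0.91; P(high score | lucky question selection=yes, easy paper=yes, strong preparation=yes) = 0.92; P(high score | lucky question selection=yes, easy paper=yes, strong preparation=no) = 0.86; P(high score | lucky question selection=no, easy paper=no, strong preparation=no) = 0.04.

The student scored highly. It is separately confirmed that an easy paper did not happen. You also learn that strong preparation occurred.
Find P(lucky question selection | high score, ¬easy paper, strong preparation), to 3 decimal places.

P(lucky question selection | high score, ¬easy paper, strong preparation) ≈ 0.266

For the numerator, keep only lucky question selection=true terms: 0.91*0.22 = 0.200200
Denominator P(high score | ¬easy paper, strong preparation): 0.71*0.78 + 0.91*0.22 = 0.754000
Posterior = 0.200200 / 0.754000 ≈ 0.266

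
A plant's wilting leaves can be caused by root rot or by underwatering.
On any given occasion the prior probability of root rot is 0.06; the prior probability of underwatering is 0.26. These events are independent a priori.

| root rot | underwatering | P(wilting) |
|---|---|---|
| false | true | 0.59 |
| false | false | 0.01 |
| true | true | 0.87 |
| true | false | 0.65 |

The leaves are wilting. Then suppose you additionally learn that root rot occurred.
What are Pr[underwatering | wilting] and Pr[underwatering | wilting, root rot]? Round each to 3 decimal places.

Sum P(wilting|·) weighted by the priors over the 4 (root rot, underwatering) configurations:
  P(wilting) = 0.01·0.94·0.74 + 0.59·0.94·0.26 + 0.65·0.06·0.74 + 0.87·0.06·0.26
        = 0.006956 + 0.144196 + 0.028860 + 0.013572 = 0.193584
Keeping only the underwatering-present terms gives 0.157768, so
  P(underwatering | wilting) = 0.157768 / 0.193584 ≈ 0.815

Now condition on the additional information:
Enumerate both values of underwatering and weight by the priors:
  P(wilting | root rot) = 0.65*0.74 + 0.87*0.26
        = 0.481000 + 0.226200 = 0.707200
The terms with underwatering present sum to 0.226200, so
  P(underwatering | wilting, root rot) = 0.226200 / 0.707200 ≈ 0.320
Conditioning on root rot lowers the posterior on underwatering: the classic explaining-away effect in a common-effect structure.

Pr[underwatering | wilting] ≈ 0.815; Pr[underwatering | wilting, root rot] ≈ 0.320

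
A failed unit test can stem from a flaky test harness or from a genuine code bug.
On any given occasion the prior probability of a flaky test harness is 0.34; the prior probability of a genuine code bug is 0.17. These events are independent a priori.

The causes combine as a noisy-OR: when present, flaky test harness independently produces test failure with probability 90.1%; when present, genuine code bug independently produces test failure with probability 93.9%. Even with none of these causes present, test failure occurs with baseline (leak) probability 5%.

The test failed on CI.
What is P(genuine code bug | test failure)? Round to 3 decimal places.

Under noisy-OR, P(test failure | causes) = 1 − (1−0.05)·∏(1−qᵢ) over the active causes.
Numerator (weight on configurations with genuine code bug): 0.105698 + 0.057468 = 0.163166
Normalizer over all consistent configurations: 0.05×0.66×0.83 + 0.94205×0.66×0.17 + 0.90595×0.34×0.83 + 0.994263×0.34×0.17 = 0.446215
Posterior = 0.163166 / 0.446215 ≈ 0.366

P(genuine code bug | test failure) ≈ 0.366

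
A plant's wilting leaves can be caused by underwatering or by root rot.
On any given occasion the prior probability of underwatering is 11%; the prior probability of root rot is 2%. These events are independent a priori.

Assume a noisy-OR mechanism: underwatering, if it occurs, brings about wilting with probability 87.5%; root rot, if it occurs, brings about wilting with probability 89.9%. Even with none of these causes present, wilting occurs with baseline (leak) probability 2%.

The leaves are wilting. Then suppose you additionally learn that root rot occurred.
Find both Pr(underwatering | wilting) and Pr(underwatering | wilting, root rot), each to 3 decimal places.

Under noisy-OR, P(wilting | causes) = 1 − (1−0.02)·∏(1−qᵢ) over the active causes.
P(wilting) = 0.02·0.89·0.98 + 0.90102·0.89·0.02 + 0.8775·0.11·0.98 + 0.987627·0.11·0.02 = 0.017444 + 0.016038 + 0.094594 + 0.002173 = 0.130249
Of this, 0.096767 comes from 0.094594 + 0.002173 (the underwatering=true cases).
So P(underwatering | wilting) = 0.096767/0.130249 ≈ 0.743.

Now also conditioning on root rot=true:
Enumerate both values of underwatering and weight by the priors:
  P(wilting | root rot) = 0.90102*0.89 + 0.987627*0.11
        = 0.801908 + 0.108639 = 0.910547
The terms with underwatering present sum to 0.108639, so
  P(underwatering | wilting, root rot) = 0.108639 / 0.910547 ≈ 0.119
— root rot explains away the evidence for underwatering.

Pr(underwatering | wilting) ≈ 0.743; Pr(underwatering | wilting, root rot) ≈ 0.119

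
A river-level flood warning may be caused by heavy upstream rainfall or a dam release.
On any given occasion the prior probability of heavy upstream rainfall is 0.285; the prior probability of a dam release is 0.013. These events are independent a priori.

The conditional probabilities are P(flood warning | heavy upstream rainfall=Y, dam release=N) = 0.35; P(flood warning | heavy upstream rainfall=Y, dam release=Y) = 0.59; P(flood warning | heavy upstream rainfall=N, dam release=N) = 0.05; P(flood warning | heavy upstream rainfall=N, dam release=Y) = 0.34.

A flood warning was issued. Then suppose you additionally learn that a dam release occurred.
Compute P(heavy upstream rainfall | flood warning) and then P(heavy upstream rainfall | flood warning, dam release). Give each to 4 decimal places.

For the numerator, keep only heavy upstream rainfall=true terms: 0.098453 + 0.002186 = 0.100639
Denominator P(flood warning): 0.05*0.715*0.987 + 0.34*0.715*0.013 + 0.35*0.285*0.987 + 0.59*0.285*0.013 = 0.139084
P(heavy upstream rainfall | flood warning) = 0.100639/0.139084 ≈ 0.7236

With the extra evidence:
P(flood warning | dam release) = 0.34×0.715 + 0.59×0.285 = 0.243100 + 0.168150 = 0.411250
Restricting to configurations with heavy upstream rainfall present: 0.59×0.285 = 0.168150.
P(heavy upstream rainfall | flood warning, dam release) = 0.168150 / 0.411250 ≈ 0.4089
The drop from 0.7236 to 0.4089 is the explaining-away (discounting) effect.

P(heavy upstream rainfall | flood warning) ≈ 0.7236; P(heavy upstream rainfall | flood warning, dam release) ≈ 0.4089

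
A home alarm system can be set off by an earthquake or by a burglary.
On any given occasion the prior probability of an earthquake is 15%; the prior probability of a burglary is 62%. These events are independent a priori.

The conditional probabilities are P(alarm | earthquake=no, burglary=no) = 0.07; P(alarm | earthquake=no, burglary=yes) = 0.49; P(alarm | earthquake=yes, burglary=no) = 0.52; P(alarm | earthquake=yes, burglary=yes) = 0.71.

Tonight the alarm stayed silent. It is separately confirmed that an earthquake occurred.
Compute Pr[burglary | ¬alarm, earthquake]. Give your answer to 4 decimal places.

Enumerate both values of burglary and weight by the priors:
  P(¬alarm | earthquake) = 0.48×0.38 + 0.29×0.62
        = 0.182400 + 0.179800 = 0.362200
Configurations with burglary contribute 0.179800, so
  P(burglary | ¬alarm, earthquake) = 0.179800 / 0.362200 ≈ 0.4964

Pr[burglary | ¬alarm, earthquake] ≈ 0.4964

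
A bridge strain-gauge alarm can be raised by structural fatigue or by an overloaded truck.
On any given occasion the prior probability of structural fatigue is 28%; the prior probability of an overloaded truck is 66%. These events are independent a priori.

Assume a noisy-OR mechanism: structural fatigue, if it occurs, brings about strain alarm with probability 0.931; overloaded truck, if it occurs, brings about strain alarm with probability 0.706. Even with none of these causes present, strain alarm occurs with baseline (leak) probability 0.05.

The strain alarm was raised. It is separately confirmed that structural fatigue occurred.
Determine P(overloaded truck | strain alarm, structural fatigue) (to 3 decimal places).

Under noisy-OR, P(strain alarm | causes) = 1 − (1−0.05)·∏(1−qᵢ) over the active causes.
Numerator (weight on configurations with overloaded truck): 0.980728×0.66 = 0.647280
Denominator P(strain alarm | structural fatigue): 0.93445×0.34 + 0.980728×0.66 = 0.964993
P(overloaded truck | strain alarm, structural fatigue) = 0.647280/0.964993 ≈ 0.671

P(overloaded truck | strain alarm, structural fatigue) ≈ 0.671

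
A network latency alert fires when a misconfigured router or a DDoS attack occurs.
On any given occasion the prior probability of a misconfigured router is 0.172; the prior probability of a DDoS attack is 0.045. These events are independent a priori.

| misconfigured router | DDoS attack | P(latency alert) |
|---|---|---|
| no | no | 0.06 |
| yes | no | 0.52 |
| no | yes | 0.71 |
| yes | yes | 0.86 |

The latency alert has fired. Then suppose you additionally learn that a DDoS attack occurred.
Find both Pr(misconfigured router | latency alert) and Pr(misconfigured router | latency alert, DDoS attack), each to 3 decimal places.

Pr(misconfigured router | latency alert) ≈ 0.555; Pr(misconfigured router | latency alert, DDoS attack) ≈ 0.201

By total probability over the 4 (misconfigured router, DDoS attack) configurations:
  P(latency alert) = 0.06·0.828·0.955 + 0.71·0.828·0.045 + 0.52·0.172·0.955 + 0.86·0.172·0.045
        = 0.047444 + 0.026455 + 0.085415 + 0.006656 = 0.165970
Keeping only the misconfigured router-present terms gives 0.092071, so
  P(misconfigured router | latency alert) = 0.092071 / 0.165970 ≈ 0.555

Now also conditioning on DDoS attack=true:
Weight on misconfigured router=true, given the evidence: 0.86*0.172 = 0.147920
Denominator P(latency alert | DDoS attack): 0.71*0.828 + 0.86*0.172 = 0.735800
P(misconfigured router | latency alert, DDoS attack) = 0.147920/0.735800 ≈ 0.201
This is intercausal reasoning (explaining away): once DDoS attack accounts for the latency alert, misconfigured router becomes less likely.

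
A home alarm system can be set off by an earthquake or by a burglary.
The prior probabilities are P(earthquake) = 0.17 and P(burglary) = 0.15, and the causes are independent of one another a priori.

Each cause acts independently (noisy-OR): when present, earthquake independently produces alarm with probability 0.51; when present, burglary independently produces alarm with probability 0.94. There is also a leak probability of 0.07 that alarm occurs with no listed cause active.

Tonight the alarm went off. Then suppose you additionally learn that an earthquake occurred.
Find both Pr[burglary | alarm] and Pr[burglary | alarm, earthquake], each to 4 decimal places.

Pr[burglary | alarm] ≈ 0.5265; Pr[burglary | alarm, earthquake] ≈ 0.2397

Under noisy-OR, P(alarm | causes) = 1 − (1−0.07)·∏(1−qᵢ) over the active causes.
P(alarm) = 0.07*0.83*0.85 + 0.9442*0.83*0.15 + 0.5443*0.17*0.85 + 0.972658*0.17*0.15 = 0.049385 + 0.117553 + 0.078651 + 0.024803 = 0.270392
Of this, 0.142356 comes from 0.117553 + 0.024803 (the burglary=true cases).
Hence the posterior is 0.142356/0.270392 ≈ 0.5265.

Now condition on the additional information:
Sum P(alarm|·) weighted by the priors over both values of burglary:
  P(alarm | earthquake) = 0.5443·0.85 + 0.972658·0.15
        = 0.462655 + 0.145899 = 0.608554
Keeping only the burglary-present terms gives 0.145899, so
  P(burglary | alarm, earthquake) = 0.145899 / 0.608554 ≈ 0.2397
The drop from 0.5265 to 0.2397 is the explaining-away (discounting) effect.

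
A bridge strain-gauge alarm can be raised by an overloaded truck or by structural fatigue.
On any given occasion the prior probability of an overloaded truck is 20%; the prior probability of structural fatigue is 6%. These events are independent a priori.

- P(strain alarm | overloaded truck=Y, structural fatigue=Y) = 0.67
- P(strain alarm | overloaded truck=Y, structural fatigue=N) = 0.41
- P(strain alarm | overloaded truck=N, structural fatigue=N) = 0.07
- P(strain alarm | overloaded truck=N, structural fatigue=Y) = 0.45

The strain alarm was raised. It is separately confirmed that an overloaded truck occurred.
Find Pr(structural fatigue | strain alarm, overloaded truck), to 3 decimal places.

P(strain alarm | overloaded truck) = 0.41*0.94 + 0.67*0.06 = 0.385400 + 0.040200 = 0.425600
Of this, 0.040200 comes from 0.67*0.06 (the structural fatigue=true cases).
Hence the posterior is 0.040200/0.425600 ≈ 0.094.

Pr(structural fatigue | strain alarm, overloaded truck) ≈ 0.094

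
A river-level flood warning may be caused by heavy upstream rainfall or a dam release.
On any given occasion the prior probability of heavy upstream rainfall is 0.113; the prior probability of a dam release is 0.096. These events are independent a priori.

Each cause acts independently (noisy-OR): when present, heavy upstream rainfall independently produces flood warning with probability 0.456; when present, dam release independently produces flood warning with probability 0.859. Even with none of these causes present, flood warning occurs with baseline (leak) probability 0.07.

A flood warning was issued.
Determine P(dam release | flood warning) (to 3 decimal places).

Under noisy-OR, P(flood warning | causes) = 1 − (1−0.07)·∏(1−qᵢ) over the active causes.
Weight on dam release=true, given the evidence: 0.073986 + 0.010074 = 0.084060
Denominator P(flood warning): 0.07·0.887·0.904 + 0.86887·0.887·0.096 + 0.49408·0.113·0.904 + 0.928665·0.113·0.096 = 0.190660
Posterior = 0.084060 / 0.190660 ≈ 0.441

P(dam release | flood warning) ≈ 0.441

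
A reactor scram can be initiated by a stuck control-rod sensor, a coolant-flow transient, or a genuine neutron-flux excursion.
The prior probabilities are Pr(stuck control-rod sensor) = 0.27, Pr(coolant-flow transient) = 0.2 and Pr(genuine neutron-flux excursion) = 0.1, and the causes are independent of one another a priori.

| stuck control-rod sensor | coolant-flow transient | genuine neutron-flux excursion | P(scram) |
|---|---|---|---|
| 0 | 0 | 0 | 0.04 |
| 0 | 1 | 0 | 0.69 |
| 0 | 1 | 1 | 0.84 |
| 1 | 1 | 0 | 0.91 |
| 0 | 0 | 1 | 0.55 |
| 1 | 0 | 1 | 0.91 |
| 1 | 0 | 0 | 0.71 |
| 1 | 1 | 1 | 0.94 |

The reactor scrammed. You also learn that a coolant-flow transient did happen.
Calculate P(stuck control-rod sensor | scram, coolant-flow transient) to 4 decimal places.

Numerator (weight on configurations with stuck control-rod sensor): 0.221130 + 0.025380 = 0.246510
Normalizer over all consistent configurations: 0.69·0.73·0.9 + 0.84·0.73·0.1 + 0.91·0.27·0.9 + 0.94·0.27·0.1 = 0.761160
P(stuck control-rod sensor | scram, coolant-flow transient) = 0.246510/0.761160 ≈ 0.3239

P(stuck control-rod sensor | scram, coolant-flow transient) ≈ 0.3239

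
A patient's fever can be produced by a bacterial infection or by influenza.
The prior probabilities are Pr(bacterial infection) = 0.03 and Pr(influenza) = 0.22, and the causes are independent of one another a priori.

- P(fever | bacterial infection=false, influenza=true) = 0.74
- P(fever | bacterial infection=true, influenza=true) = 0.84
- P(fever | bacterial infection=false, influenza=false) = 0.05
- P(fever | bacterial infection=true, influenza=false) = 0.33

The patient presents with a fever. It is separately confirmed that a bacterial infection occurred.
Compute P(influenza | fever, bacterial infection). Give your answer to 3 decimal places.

Numerator (weight on configurations with influenza): 0.84*0.22 = 0.184800
The normalizing constant is 0.33*0.78 + 0.84*0.22 = 0.442200
Posterior = 0.184800 / 0.442200 ≈ 0.418

P(influenza | fever, bacterial infection) ≈ 0.418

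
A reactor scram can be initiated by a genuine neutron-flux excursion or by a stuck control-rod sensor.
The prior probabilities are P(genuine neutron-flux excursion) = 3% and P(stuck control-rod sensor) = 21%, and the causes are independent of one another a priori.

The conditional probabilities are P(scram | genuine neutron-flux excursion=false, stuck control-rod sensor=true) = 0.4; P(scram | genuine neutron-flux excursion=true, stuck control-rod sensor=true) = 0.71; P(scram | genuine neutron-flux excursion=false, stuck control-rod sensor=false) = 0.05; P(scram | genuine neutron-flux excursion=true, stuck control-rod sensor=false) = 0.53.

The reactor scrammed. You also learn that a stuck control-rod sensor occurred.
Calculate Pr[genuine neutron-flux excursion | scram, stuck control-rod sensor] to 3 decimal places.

Pr[genuine neutron-flux excursion | scram, stuck control-rod sensor] ≈ 0.052

Sum P(scram|·) weighted by the priors over both values of genuine neutron-flux excursion:
  P(scram | stuck control-rod sensor) = 0.4*0.97 + 0.71*0.03
        = 0.388000 + 0.021300 = 0.409300
Keeping only the genuine neutron-flux excursion-present terms gives 0.021300, so
  P(genuine neutron-flux excursion | scram, stuck control-rod sensor) = 0.021300 / 0.409300 ≈ 0.052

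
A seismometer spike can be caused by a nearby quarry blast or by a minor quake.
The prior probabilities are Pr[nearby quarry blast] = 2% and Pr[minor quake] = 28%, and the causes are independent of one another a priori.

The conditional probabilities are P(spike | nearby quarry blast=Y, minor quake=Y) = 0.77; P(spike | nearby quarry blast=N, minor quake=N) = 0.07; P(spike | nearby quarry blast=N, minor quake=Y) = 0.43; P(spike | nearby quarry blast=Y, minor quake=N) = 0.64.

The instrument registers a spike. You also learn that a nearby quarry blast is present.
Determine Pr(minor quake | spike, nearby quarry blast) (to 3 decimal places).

Numerator (weight on configurations with minor quake): 0.77*0.28 = 0.215600
The normalizing constant is 0.64*0.72 + 0.77*0.28 = 0.676400
P(minor quake | spike, nearby quarry blast) = 0.215600/0.676400 ≈ 0.319

Pr(minor quake | spike, nearby quarry blast) ≈ 0.319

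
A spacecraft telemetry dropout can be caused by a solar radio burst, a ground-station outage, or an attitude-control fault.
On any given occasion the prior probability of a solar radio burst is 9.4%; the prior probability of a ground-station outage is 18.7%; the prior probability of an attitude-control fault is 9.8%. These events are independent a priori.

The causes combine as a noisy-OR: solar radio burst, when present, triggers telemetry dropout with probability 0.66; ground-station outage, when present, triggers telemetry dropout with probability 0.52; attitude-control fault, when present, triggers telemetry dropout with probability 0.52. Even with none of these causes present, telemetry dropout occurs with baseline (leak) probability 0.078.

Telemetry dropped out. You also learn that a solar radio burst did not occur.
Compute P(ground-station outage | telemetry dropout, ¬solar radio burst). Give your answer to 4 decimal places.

P(ground-station outage | telemetry dropout, ¬solar radio burst) ≈ 0.5163

Under noisy-OR, P(telemetry dropout | causes) = 1 − (1−0.078)·∏(1−qᵢ) over the active causes.
Weight on ground-station outage=true, given the evidence: 0.094026 + 0.014433 = 0.108459
The normalizing constant is 0.078*0.813*0.902 + 0.55744*0.813*0.098 + 0.55744*0.187*0.902 + 0.787571*0.187*0.098 = 0.210071
P(ground-station outage | telemetry dropout, ¬solar radio burst) = 0.108459/0.210071 ≈ 0.5163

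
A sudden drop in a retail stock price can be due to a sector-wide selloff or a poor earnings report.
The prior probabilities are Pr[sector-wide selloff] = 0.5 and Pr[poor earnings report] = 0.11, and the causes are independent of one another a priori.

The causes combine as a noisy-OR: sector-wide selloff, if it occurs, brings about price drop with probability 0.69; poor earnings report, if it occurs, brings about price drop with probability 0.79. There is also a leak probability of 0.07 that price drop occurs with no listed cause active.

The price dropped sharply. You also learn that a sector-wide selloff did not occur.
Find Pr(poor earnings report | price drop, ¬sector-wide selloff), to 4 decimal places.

Under noisy-OR, P(price drop | causes) = 1 − (1−0.07)·∏(1−qᵢ) over the active causes.
Sum P(price drop|·) weighted by the priors over both values of poor earnings report:
  P(price drop | ¬sector-wide selloff) = 0.07×0.89 + 0.8047×0.11
        = 0.062300 + 0.088517 = 0.150817
Configurations with poor earnings report contribute 0.088517, so
  P(poor earnings report | price drop, ¬sector-wide selloff) = 0.088517 / 0.150817 ≈ 0.5869

Pr(poor earnings report | price drop, ¬sector-wide selloff) ≈ 0.5869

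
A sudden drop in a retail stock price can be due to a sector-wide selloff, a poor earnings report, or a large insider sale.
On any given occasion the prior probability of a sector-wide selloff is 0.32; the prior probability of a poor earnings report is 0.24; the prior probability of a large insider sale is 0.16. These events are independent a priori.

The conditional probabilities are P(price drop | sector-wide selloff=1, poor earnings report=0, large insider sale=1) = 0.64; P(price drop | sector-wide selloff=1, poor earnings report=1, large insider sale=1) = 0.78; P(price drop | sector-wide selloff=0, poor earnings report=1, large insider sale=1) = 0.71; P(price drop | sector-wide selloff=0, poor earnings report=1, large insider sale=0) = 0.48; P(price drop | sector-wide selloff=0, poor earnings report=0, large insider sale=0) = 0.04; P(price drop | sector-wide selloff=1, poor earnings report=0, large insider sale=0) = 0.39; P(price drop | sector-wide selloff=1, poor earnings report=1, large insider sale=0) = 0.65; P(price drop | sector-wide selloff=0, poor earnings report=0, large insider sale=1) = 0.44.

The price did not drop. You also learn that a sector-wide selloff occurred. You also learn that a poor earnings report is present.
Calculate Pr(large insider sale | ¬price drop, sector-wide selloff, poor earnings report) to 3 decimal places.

P(¬price drop | sector-wide selloff, poor earnings report) = 0.35*0.84 + 0.22*0.16 = 0.294000 + 0.035200 = 0.329200
Restricting to configurations with large insider sale present: 0.22*0.16 = 0.035200.
Hence the posterior is 0.035200/0.329200 ≈ 0.107.

Pr(large insider sale | ¬price drop, sector-wide selloff, poor earnings report) ≈ 0.107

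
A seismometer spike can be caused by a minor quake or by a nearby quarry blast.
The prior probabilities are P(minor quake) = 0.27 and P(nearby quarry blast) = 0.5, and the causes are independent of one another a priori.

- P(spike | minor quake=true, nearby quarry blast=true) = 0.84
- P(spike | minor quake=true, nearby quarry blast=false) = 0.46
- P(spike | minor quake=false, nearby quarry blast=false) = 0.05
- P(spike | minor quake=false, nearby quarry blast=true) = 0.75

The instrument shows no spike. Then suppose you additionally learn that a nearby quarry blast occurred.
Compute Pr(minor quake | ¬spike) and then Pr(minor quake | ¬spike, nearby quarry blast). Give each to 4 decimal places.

Pr(minor quake | ¬spike) ≈ 0.1775; Pr(minor quake | ¬spike, nearby quarry blast) ≈ 0.1914

Weight on minor quake=true, given the evidence: 0.072900 + 0.021600 = 0.094500
The normalizing constant is 0.95*0.73*0.5 + 0.25*0.73*0.5 + 0.54*0.27*0.5 + 0.16*0.27*0.5 = 0.532500
P(minor quake | ¬spike) = 0.094500/0.532500 ≈ 0.1775

With the extra evidence:
Sum P(¬spike|·) weighted by the priors over both values of minor quake:
  P(¬spike | nearby quarry blast) = 0.25×0.73 + 0.16×0.27
        = 0.182500 + 0.043200 = 0.225700
Keeping only the minor quake-present terms gives 0.043200, so
  P(minor quake | ¬spike, nearby quarry blast) = 0.043200 / 0.225700 ≈ 0.1914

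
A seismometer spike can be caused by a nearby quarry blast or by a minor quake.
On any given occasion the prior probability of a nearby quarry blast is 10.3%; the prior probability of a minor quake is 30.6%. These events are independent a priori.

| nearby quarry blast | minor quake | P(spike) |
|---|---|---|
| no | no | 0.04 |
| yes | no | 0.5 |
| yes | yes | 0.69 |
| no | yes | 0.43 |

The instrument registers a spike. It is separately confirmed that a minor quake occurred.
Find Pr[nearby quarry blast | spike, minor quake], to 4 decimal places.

Weight on nearby quarry blast=true, given the evidence: 0.69*0.103 = 0.071070
Denominator P(spike | minor quake): 0.43*0.897 + 0.69*0.103 = 0.456780
P(nearby quarry blast | spike, minor quake) = 0.071070/0.456780 ≈ 0.1556

Pr[nearby quarry blast | spike, minor quake] ≈ 0.1556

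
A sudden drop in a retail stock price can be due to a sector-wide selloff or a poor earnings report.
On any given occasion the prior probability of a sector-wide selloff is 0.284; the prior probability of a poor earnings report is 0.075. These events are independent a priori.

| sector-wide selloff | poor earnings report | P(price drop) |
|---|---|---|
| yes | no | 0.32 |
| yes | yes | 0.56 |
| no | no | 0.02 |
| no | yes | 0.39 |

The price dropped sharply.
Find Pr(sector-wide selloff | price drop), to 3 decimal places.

Pr(sector-wide selloff | price drop) ≈ 0.737

For the numerator, keep only sector-wide selloff=true terms: 0.084064 + 0.011928 = 0.095992
The normalizing constant is 0.02*0.716*0.925 + 0.39*0.716*0.075 + 0.32*0.284*0.925 + 0.56*0.284*0.075 = 0.130181
Posterior = 0.095992 / 0.130181 ≈ 0.737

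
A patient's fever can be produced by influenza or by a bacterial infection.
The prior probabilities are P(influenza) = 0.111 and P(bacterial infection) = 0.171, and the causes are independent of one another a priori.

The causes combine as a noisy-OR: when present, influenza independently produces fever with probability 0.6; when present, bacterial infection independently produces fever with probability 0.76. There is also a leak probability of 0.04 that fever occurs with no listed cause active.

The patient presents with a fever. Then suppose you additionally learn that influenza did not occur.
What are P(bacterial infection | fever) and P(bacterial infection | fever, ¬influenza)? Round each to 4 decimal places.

P(bacterial infection | fever) ≈ 0.6090; P(bacterial infection | fever, ¬influenza) ≈ 0.7987

Under noisy-OR, P(fever | causes) = 1 − (1−0.04)·∏(1−qᵢ) over the active causes.
P(fever) = 0.04*0.889*0.829 + 0.7696*0.889*0.171 + 0.616*0.111*0.829 + 0.90784*0.111*0.171 = 0.029479 + 0.116994 + 0.056684 + 0.017232 = 0.220389
The bacterial infection-present share is 0.116994 + 0.017232 = 0.134226.
Hence the posterior is 0.134226/0.220389 ≈ 0.6090.

Now also conditioning on influenza≠true:
Enumerate both values of bacterial infection and weight by the priors:
  P(fever | ¬influenza) = 0.04×0.829 + 0.7696×0.171
        = 0.033160 + 0.131602 = 0.164762
The terms with bacterial infection present sum to 0.131602, so
  P(bacterial infection | fever, ¬influenza) = 0.131602 / 0.164762 ≈ 0.7987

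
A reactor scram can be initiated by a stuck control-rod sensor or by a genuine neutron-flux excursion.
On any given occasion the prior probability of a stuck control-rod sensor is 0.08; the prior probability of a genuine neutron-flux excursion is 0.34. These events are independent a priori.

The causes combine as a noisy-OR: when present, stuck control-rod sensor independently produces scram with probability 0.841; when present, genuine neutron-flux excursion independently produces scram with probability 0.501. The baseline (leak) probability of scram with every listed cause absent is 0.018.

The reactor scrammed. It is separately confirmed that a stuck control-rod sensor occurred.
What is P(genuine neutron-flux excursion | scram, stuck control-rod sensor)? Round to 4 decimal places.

Under noisy-OR, P(scram | causes) = 1 − (1−0.018)·∏(1−qᵢ) over the active causes.
P(scram | stuck control-rod sensor) = 0.843862×0.66 + 0.922087×0.34 = 0.556949 + 0.313510 = 0.870459
The genuine neutron-flux excursion-present share is 0.922087×0.34 = 0.313510.
Hence the posterior is 0.313510/0.870459 ≈ 0.3602.

P(genuine neutron-flux excursion | scram, stuck control-rod sensor) ≈ 0.3602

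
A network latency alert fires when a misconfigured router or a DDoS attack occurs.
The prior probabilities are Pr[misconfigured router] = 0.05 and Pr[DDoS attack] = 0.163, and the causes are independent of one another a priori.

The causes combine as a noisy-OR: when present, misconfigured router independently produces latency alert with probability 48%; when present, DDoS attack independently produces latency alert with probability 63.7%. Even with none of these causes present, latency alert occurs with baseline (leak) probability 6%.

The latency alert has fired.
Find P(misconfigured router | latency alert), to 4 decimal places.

Under noisy-OR, P(latency alert | causes) = 1 − (1−0.06)·∏(1−qᵢ) over the active causes.
For the numerator, keep only misconfigured router=true terms: 0.021394 + 0.006704 = 0.028098
Normalizer over all consistent configurations: 0.06*0.95*0.837 + 0.65878*0.95*0.163 + 0.5112*0.05*0.837 + 0.822566*0.05*0.163 = 0.177819
P(misconfigured router | latency alert) = 0.028098/0.177819 ≈ 0.1580

P(misconfigured router | latency alert) ≈ 0.1580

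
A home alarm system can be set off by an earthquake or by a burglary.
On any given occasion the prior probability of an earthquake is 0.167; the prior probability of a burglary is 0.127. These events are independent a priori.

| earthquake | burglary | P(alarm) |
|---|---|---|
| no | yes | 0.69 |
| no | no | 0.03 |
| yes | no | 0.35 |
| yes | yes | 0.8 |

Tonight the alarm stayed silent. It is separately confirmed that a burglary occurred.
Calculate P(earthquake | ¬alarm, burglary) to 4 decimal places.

For the numerator, keep only earthquake=true terms: 0.2·0.167 = 0.033400
Normalizer over all consistent configurations: 0.31·0.833 + 0.2·0.167 = 0.291630
Posterior = 0.033400 / 0.291630 ≈ 0.1145

P(earthquake | ¬alarm, burglary) ≈ 0.1145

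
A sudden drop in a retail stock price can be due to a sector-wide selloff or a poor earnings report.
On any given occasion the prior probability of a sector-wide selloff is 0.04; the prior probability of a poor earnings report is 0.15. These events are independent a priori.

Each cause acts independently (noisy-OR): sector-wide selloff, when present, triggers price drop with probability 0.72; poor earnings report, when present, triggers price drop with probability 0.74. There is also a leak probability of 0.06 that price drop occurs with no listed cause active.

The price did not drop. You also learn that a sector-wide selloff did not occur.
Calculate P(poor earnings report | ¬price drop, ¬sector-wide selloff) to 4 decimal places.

P(poor earnings report | ¬price drop, ¬sector-wide selloff) ≈ 0.0439

Under noisy-OR, P(price drop | causes) = 1 − (1−0.06)·∏(1−qᵢ) over the active causes.
By total probability over both values of poor earnings report:
  P(¬price drop | ¬sector-wide selloff) = 0.94×0.85 + 0.2444×0.15
        = 0.799000 + 0.036660 = 0.835660
The terms with poor earnings report present sum to 0.036660, so
  P(poor earnings report | ¬price drop, ¬sector-wide selloff) = 0.036660 / 0.835660 ≈ 0.0439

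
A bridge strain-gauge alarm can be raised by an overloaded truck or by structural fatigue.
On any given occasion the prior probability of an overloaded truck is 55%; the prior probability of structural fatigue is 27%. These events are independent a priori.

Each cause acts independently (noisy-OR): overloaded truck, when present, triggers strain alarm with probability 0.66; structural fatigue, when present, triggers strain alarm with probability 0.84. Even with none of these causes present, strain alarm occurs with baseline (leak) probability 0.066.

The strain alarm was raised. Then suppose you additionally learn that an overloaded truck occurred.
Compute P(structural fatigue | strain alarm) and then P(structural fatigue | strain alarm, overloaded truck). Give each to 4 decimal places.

P(structural fatigue | strain alarm) ≈ 0.4524; P(structural fatigue | strain alarm, overloaded truck) ≈ 0.3397

Under noisy-OR, P(strain alarm | causes) = 1 − (1−0.066)·∏(1−qᵢ) over the active causes.
P(strain alarm) = 0.066*0.45*0.73 + 0.85056*0.45*0.27 + 0.68244*0.55*0.73 + 0.94919*0.55*0.27 = 0.021681 + 0.103343 + 0.274000 + 0.140955 = 0.539979
The structural fatigue-present share is 0.103343 + 0.140955 = 0.244298.
P(structural fatigue | strain alarm) = 0.244298 / 0.539979 ≈ 0.4524

Now also conditioning on overloaded truck=true:
For the numerator, keep only structural fatigue=true terms: 0.94919×0.27 = 0.256281
Denominator P(strain alarm | overloaded truck): 0.68244×0.73 + 0.94919×0.27 = 0.754462
Posterior = 0.256281 / 0.754462 ≈ 0.3397
This is intercausal reasoning (explaining away): once overloaded truck accounts for the strain alarm, structural fatigue becomes less likely.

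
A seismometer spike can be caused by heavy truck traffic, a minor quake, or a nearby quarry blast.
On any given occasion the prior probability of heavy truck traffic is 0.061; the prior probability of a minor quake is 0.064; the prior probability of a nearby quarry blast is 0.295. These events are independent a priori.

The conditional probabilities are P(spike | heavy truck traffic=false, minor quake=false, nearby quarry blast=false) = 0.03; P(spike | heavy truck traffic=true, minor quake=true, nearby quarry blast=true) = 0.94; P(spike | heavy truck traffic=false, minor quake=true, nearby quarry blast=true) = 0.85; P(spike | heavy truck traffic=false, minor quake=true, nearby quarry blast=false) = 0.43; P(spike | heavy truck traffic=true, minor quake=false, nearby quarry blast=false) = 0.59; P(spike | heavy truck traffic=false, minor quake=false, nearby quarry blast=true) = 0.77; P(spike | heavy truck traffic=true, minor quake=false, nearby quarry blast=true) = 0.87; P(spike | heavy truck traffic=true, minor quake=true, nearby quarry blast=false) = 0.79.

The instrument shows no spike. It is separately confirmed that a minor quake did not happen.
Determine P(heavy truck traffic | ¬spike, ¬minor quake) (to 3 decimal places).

P(heavy truck traffic | ¬spike, ¬minor quake) ≈ 0.028

P(¬spike | ¬minor quake) = 0.97*0.939*0.705 + 0.23*0.939*0.295 + 0.41*0.061*0.705 + 0.13*0.061*0.295 = 0.642135 + 0.063711 + 0.017632 + 0.002339 = 0.725817
Of this, 0.019971 comes from 0.017632 + 0.002339 (the heavy truck traffic=true cases).
P(heavy truck traffic | ¬spike, ¬minor quake) = 0.019971 / 0.725817 ≈ 0.028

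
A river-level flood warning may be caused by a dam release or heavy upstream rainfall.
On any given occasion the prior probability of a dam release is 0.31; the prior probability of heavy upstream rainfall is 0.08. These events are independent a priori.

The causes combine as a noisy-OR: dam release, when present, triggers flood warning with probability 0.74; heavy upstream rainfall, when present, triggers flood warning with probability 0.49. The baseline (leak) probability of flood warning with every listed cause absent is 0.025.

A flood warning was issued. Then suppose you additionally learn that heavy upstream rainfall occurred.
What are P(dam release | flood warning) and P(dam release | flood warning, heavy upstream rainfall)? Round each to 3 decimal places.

P(dam release | flood warning) ≈ 0.843; P(dam release | flood warning, heavy upstream rainfall) ≈ 0.438

Under noisy-OR, P(flood warning | causes) = 1 − (1−0.025)·∏(1−qᵢ) over the active causes.
P(flood warning) = 0.025*0.69*0.92 + 0.50275*0.69*0.08 + 0.7465*0.31*0.92 + 0.870715*0.31*0.08 = 0.015870 + 0.027752 + 0.212902 + 0.021594 = 0.278118
Of this, 0.234496 comes from 0.212902 + 0.021594 (the dam release=true cases).
So P(dam release | flood warning) = 0.234496/0.278118 ≈ 0.843.

Now also conditioning on heavy upstream rainfall=true:
Sum P(flood warning|·) weighted by the priors over both values of dam release:
  P(flood warning | heavy upstream rainfall) = 0.50275*0.69 + 0.870715*0.31
        = 0.346897 + 0.269922 = 0.616819
Keeping only the dam release-present terms gives 0.269922, so
  P(dam release | flood warning, heavy upstream rainfall) = 0.269922 / 0.616819 ≈ 0.438
Conditioning on heavy upstream rainfall lowers the posterior on dam release: the classic explaining-away effect in a common-effect structure.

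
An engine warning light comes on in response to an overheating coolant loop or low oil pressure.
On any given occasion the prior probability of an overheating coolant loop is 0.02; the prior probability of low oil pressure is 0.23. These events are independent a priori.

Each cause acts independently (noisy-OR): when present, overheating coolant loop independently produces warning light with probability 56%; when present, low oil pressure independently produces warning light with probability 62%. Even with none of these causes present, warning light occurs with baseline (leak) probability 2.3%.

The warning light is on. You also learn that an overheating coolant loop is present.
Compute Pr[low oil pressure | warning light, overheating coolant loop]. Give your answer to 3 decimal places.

Pr[low oil pressure | warning light, overheating coolant loop] ≈ 0.305

Under noisy-OR, P(warning light | causes) = 1 − (1−0.023)·∏(1−qᵢ) over the active causes.
Enumerate both values of low oil pressure and weight by the priors:
  P(warning light | overheating coolant loop) = 0.57012×0.77 + 0.836646×0.23
        = 0.438992 + 0.192429 = 0.631421
Configurations with low oil pressure contribute 0.192429, so
  P(low oil pressure | warning light, overheating coolant loop) = 0.192429 / 0.631421 ≈ 0.305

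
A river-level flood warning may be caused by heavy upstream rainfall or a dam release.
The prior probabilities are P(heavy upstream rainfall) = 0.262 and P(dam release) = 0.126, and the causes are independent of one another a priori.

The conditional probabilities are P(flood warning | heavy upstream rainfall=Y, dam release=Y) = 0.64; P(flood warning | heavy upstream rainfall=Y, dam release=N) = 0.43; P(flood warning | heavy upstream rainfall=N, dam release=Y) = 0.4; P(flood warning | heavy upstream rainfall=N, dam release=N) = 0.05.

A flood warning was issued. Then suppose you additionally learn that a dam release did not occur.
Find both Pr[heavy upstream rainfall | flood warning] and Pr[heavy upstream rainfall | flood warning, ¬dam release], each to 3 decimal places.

Pr[heavy upstream rainfall | flood warning] ≈ 0.633; Pr[heavy upstream rainfall | flood warning, ¬dam release] ≈ 0.753

Enumerate the 4 (heavy upstream rainfall, dam release) configurations and weight by the priors:
  P(flood warning) = 0.05*0.738*0.874 + 0.4*0.738*0.126 + 0.43*0.262*0.874 + 0.64*0.262*0.126
        = 0.032251 + 0.037195 + 0.098465 + 0.021128 = 0.189039
Configurations with heavy upstream rainfall contribute 0.119593, so
  P(heavy upstream rainfall | flood warning) = 0.119593 / 0.189039 ≈ 0.633

With the extra evidence:
Enumerate both values of heavy upstream rainfall and weight by the priors:
  P(flood warning | ¬dam release) = 0.05*0.738 + 0.43*0.262
        = 0.036900 + 0.112660 = 0.149560
Keeping only the heavy upstream rainfall-present terms gives 0.112660, so
  P(heavy upstream rainfall | flood warning, ¬dam release) = 0.112660 / 0.149560 ≈ 0.753
With dam release excluded, heavy upstream rainfall must carry more of the explanatory weight for the flood warning.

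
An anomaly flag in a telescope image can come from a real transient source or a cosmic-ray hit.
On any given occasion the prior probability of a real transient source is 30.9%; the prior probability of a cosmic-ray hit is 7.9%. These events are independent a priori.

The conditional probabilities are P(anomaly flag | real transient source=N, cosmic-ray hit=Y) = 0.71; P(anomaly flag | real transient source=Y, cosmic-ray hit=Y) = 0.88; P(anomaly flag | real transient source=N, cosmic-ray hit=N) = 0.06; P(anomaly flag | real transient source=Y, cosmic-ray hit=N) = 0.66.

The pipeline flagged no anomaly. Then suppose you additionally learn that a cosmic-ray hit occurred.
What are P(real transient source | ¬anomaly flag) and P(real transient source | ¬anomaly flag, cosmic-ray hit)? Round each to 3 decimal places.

P(real transient source | ¬anomaly flag) ≈ 0.140; P(real transient source | ¬anomaly flag, cosmic-ray hit) ≈ 0.156

Weight on real transient source=true, given the evidence: 0.096760 + 0.002929 = 0.099689
Normalizer over all consistent configurations: 0.94*0.691*0.921 + 0.29*0.691*0.079 + 0.34*0.309*0.921 + 0.12*0.309*0.079 = 0.713746
P(real transient source | ¬anomaly flag) = 0.099689/0.713746 ≈ 0.140

Now also conditioning on cosmic-ray hit=true:
Enumerate both values of real transient source and weight by the priors:
  P(¬anomaly flag | cosmic-ray hit) = 0.29×0.691 + 0.12×0.309
        = 0.200390 + 0.037080 = 0.237470
The terms with real transient source present sum to 0.037080, so
  P(real transient source | ¬anomaly flag, cosmic-ray hit) = 0.037080 / 0.237470 ≈ 0.156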